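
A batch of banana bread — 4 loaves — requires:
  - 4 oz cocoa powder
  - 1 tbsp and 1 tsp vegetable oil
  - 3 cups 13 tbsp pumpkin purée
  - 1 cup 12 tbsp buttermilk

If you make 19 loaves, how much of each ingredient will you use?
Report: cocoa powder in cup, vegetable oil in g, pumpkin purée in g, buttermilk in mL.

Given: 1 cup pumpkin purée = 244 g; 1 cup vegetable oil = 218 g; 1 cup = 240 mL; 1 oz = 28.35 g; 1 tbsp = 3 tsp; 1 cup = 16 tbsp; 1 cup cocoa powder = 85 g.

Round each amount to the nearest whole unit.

Scaling factor: 19/4 = 4.75.
cocoa powder: 4 oz × 19/4 × 28.35 g/oz ÷ 85 g/cup ≈ 6 cup
vegetable oil: (1 tbsp + 1 tsp = 4/3 tbsp) × 19/4 ÷ 16 tbsp/cup × 218 g/cup ≈ 86 g
pumpkin purée: (3 cup + 13 tbsp = 3.8125 cup) × 19/4 × 244 g/cup ≈ 4419 g
buttermilk: (1 cup + 12 tbsp = 1.75 cup) × 19/4 × 240 mL/cup = 1995 mL

cocoa powder: 6 cup; vegetable oil: 86 g; pumpkin purée: 4419 g; buttermilk: 1995 mL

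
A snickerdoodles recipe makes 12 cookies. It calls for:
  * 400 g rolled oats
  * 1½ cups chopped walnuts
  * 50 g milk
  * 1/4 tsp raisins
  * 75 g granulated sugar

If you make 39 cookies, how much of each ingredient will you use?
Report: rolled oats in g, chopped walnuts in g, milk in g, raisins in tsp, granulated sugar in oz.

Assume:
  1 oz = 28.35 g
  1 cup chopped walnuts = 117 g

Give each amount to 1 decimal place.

rolled oats: 1300.0 g; chopped walnuts: 570.4 g; milk: 162.5 g; raisins: 0.8 tsp; granulated sugar: 8.6 oz

Scaling factor: 39/12 = 13/4 = 3.25.
rolled oats: 400 g × 13/4 = 1300.0 g
chopped walnuts: 1.5 cup × 13/4 × 117 g/cup ≈ 570.4 g
milk: 50 g × 13/4 = 162.5 g
raisins: 0.25 tsp × 13/4 ≈ 0.8 tsp
granulated sugar: 75 g × 13/4 ÷ 28.35 g/oz ≈ 8.6 oz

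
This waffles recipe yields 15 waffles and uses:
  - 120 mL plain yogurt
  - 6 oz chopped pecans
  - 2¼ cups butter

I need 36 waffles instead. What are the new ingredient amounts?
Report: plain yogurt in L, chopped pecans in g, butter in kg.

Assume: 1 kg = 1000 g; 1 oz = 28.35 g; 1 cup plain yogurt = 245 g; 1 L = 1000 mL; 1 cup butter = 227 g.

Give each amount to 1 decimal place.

plain yogurt: 0.3 L; chopped pecans: 408.2 g; butter: 1.2 kg

Scaling factor: 36/15 = 12/5 = 2.4.
plain yogurt: 120 mL × 12/5 ÷ 1000 mL/L ≈ 0.3 L
chopped pecans: 6 oz × 12/5 × 28.35 g/oz ≈ 408.2 g
butter: 2.25 cup × 12/5 × 227 g/cup ÷ 1000 g/kg ≈ 1.2 kg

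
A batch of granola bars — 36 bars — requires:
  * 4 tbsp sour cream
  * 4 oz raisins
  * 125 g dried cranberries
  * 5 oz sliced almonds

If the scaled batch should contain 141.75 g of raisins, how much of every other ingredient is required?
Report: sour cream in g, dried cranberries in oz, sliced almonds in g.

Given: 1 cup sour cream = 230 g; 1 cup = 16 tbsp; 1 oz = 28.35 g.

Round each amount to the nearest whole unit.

sour cream: 72 g; dried cranberries: 6 oz; sliced almonds: 177 g

The original recipe has 113.4 g of raisins, so the scaling factor is 141.75 ÷ 113.4 = 5/4 = 1.25.
sour cream: 4 tbsp × 5/4 ÷ 16 tbsp/cup × 230 g/cup ≈ 72 g
dried cranberries: 125 g × 5/4 ÷ 28.35 g/oz ≈ 6 oz
sliced almonds: 5 oz × 5/4 × 28.35 g/oz ≈ 177 g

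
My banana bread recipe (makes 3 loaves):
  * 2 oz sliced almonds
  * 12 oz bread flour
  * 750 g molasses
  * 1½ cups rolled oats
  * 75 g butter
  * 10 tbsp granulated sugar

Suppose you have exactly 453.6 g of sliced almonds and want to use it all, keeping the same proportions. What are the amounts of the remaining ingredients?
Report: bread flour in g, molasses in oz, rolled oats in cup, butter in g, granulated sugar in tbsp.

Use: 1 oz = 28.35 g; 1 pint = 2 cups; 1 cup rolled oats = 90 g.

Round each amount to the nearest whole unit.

bread flour: 2722 g; molasses: 212 oz; rolled oats: 12 cup; butter: 600 g; granulated sugar: 80 tbsp

The original recipe has 56.7 g of sliced almonds, so the scaling factor is 453.6 ÷ 56.7 = 8.
bread flour: 12 oz × 8 × 28.35 g/oz ≈ 2722 g
molasses: 750 g × 8 ÷ 28.35 g/oz ≈ 212 oz
rolled oats: 1.5 cup × 8 = 12 cup
butter: 75 g × 8 = 600 g
granulated sugar: 10 tbsp × 8 = 80 tbsp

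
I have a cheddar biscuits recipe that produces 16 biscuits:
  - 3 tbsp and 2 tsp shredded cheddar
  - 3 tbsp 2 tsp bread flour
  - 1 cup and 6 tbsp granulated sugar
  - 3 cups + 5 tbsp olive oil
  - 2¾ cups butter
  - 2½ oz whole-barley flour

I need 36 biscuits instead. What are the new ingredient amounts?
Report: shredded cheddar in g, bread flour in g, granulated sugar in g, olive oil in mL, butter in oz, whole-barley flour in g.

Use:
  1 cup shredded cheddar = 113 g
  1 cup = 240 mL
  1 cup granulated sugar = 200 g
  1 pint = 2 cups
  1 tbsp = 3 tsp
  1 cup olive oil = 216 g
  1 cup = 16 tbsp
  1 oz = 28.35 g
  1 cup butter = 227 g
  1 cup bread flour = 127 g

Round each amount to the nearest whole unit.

shredded cheddar: 58 g; bread flour: 65 g; granulated sugar: 619 g; olive oil: 1789 mL; butter: 50 oz; whole-barley flour: 159 g

Scaling factor: 36/16 = 9/4 = 2.25.
shredded cheddar: (3 tbsp + 2 tsp = 11/3 tbsp) × 9/4 ÷ 16 tbsp/cup × 113 g/cup ≈ 58 g
bread flour: (3 tbsp + 2 tsp = 11/3 tbsp) × 9/4 ÷ 16 tbsp/cup × 127 g/cup ≈ 65 g
granulated sugar: (1 cup + 6 tbsp = 1.375 cup) × 9/4 × 200 g/cup ≈ 619 g
olive oil: (3 cup + 5 tbsp = 3.3125 cup) × 9/4 × 240 mL/cup ≈ 1789 mL
butter: 2.75 cup × 9/4 × 227 g/cup ÷ 28.35 g/oz ≈ 50 oz
whole-barley flour: 2.5 oz × 9/4 × 28.35 g/oz ≈ 159 g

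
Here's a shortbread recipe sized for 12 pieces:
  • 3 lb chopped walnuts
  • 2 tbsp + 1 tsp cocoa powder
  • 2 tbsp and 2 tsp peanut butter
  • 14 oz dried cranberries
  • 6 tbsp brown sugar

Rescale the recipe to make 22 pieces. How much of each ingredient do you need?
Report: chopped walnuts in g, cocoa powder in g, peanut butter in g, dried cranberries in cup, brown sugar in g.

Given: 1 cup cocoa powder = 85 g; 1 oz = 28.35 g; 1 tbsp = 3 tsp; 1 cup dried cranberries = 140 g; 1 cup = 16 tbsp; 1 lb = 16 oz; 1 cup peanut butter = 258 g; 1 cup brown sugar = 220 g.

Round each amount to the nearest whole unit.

Scaling factor: 22/12 = 11/6.
chopped walnuts: 3 lb × 11/6 × 16 oz/lb × 28.35 g/oz ≈ 2495 g
cocoa powder: (2 tbsp + 1 tsp = 7/3 tbsp) × 11/6 ÷ 16 tbsp/cup × 85 g/cup ≈ 23 g
peanut butter: (2 tbsp + 2 tsp = 8/3 tbsp) × 11/6 ÷ 16 tbsp/cup × 258 g/cup ≈ 79 g
dried cranberries: 14 oz × 11/6 × 28.35 g/oz ÷ 140 g/cup ≈ 5 cup
brown sugar: 6 tbsp × 11/6 ÷ 16 tbsp/cup × 220 g/cup ≈ 151 g

chopped walnuts: 2495 g; cocoa powder: 23 g; peanut butter: 79 g; dried cranberries: 5 cup; brown sugar: 151 g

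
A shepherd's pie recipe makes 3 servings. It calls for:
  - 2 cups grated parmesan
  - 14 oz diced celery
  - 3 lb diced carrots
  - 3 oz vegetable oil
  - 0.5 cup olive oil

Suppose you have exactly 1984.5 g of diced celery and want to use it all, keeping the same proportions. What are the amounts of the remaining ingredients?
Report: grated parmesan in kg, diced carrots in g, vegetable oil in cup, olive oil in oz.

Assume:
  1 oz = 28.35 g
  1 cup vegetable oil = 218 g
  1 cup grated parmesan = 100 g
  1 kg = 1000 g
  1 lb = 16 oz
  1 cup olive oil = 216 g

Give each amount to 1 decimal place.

grated parmesan: 1.0 kg; diced carrots: 6804.0 g; vegetable oil: 2.0 cup; olive oil: 19.0 oz

The original recipe has 396.9 g of diced celery, so the scaling factor is 1984.5 ÷ 396.9 = 5.
grated parmesan: 2 cup × 5 × 100 g/cup ÷ 1000 g/kg = 1.0 kg
diced carrots: 3 lb × 5 × 16 oz/lb × 28.35 g/oz = 6804.0 g
vegetable oil: 3 oz × 5 × 28.35 g/oz ÷ 218 g/cup ≈ 2.0 cup
olive oil: 0.5 cup × 5 × 216 g/cup ÷ 28.35 g/oz ≈ 19.0 oz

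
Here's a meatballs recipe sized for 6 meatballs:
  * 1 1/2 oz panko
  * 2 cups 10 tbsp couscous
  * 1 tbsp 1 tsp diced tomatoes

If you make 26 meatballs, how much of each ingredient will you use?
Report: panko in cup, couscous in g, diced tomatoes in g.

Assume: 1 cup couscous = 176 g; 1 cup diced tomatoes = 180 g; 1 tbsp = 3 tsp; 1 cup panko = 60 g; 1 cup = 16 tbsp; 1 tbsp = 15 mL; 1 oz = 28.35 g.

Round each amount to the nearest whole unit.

Scaling factor: 26/6 = 13/3.
panko: 1.5 oz × 13/3 × 28.35 g/oz ÷ 60 g/cup ≈ 3 cup
couscous: (2 cup + 10 tbsp = 2.625 cup) × 13/3 × 176 g/cup = 2002 g
diced tomatoes: (1 tbsp + 1 tsp = 4/3 tbsp) × 13/3 ÷ 16 tbsp/cup × 180 g/cup = 65 g

panko: 3 cup; couscous: 2002 g; diced tomatoes: 65 g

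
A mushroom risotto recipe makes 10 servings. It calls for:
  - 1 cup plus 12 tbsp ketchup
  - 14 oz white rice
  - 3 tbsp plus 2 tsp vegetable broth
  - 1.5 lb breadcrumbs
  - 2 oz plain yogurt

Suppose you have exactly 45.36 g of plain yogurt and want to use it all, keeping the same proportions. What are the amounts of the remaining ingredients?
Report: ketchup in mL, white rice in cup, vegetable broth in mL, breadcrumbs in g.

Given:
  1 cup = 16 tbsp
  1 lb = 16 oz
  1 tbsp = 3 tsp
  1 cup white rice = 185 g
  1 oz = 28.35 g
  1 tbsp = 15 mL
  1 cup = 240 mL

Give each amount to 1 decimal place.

ketchup: 336.0 mL; white rice: 1.7 cup; vegetable broth: 44.0 mL; breadcrumbs: 544.3 g

The original recipe has 56.7 g of plain yogurt, so the scaling factor is 45.36 ÷ 56.7 = 4/5 = 0.8.
ketchup: (1 cup + 12 tbsp = 1.75 cup) × 4/5 × 240 mL/cup = 336.0 mL
white rice: 14 oz × 4/5 × 28.35 g/oz ÷ 185 g/cup ≈ 1.7 cup
vegetable broth: (3 tbsp + 2 tsp = 11/3 tbsp) × 4/5 × 15 mL/tbsp = 44.0 mL
breadcrumbs: 1.5 lb × 4/5 × 16 oz/lb × 28.35 g/oz ≈ 544.3 g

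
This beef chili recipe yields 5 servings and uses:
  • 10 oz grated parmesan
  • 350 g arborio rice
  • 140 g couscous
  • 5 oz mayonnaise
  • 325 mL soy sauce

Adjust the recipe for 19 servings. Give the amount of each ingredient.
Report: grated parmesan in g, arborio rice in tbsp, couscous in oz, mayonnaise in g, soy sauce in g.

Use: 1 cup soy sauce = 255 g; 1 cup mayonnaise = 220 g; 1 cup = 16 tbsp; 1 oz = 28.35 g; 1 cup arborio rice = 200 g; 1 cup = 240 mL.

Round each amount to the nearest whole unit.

grated parmesan: 1077 g; arborio rice: 106 tbsp; couscous: 19 oz; mayonnaise: 539 g; soy sauce: 1312 g

Scaling factor: 19/5 = 3.8.
grated parmesan: 10 oz × 19/5 × 28.35 g/oz ≈ 1077 g
arborio rice: 350 g × 19/5 ÷ 200 g/cup × 16 tbsp/cup ≈ 106 tbsp
couscous: 140 g × 19/5 ÷ 28.35 g/oz ≈ 19 oz
mayonnaise: 5 oz × 19/5 × 28.35 g/oz ≈ 539 g
soy sauce: 325 mL × 19/5 ÷ 240 mL/cup × 255 g/cup ≈ 1312 g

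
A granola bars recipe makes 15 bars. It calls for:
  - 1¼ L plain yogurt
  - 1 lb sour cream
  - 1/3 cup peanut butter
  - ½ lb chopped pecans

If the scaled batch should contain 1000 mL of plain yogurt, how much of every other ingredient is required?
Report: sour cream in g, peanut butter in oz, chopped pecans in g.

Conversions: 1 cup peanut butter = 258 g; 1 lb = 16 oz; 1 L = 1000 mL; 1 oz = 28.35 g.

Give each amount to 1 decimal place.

sour cream: 362.9 g; peanut butter: 2.4 oz; chopped pecans: 181.4 g

The original recipe has 1250 mL of plain yogurt, so the scaling factor is 1000 ÷ 1250 = 4/5 = 0.8.
sour cream: 1 lb × 4/5 × 16 oz/lb × 28.35 g/oz ≈ 362.9 g
peanut butter: 1/3 cup × 4/5 × 258 g/cup ÷ 28.35 g/oz ≈ 2.4 oz
chopped pecans: 0.5 lb × 4/5 × 16 oz/lb × 28.35 g/oz ≈ 181.4 g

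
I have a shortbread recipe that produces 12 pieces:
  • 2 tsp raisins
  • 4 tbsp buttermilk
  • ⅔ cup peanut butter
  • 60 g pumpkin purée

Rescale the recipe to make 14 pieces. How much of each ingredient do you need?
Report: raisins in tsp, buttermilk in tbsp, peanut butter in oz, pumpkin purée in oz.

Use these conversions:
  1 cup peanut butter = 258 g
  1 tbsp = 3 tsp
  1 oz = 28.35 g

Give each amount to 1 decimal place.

raisins: 2.3 tsp; buttermilk: 4.7 tbsp; peanut butter: 7.1 oz; pumpkin purée: 2.5 oz

Scaling factor: 14/12 = 7/6.
raisins: 2 tsp × 7/6 ≈ 2.3 tsp
buttermilk: 4 tbsp × 7/6 ≈ 4.7 tbsp
peanut butter: 2/3 cup × 7/6 × 258 g/cup ÷ 28.35 g/oz ≈ 7.1 oz
pumpkin purée: 60 g × 7/6 ÷ 28.35 g/oz ≈ 2.5 oz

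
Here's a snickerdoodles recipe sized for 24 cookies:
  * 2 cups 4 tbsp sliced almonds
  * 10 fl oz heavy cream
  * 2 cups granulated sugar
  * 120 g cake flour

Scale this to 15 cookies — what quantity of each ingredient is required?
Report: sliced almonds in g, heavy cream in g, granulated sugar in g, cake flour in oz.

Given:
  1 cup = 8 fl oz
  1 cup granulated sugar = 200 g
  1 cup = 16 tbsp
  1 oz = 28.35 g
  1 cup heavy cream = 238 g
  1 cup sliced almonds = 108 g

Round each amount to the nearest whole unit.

Scaling factor: 15/24 = 5/8 = 0.625.
sliced almonds: (2 cup + 4 tbsp = 2.25 cup) × 5/8 × 108 g/cup ≈ 152 g
heavy cream: 10 fl oz × 5/8 ÷ 8 fl oz/cup × 238 g/cup ≈ 186 g
granulated sugar: 2 cup × 5/8 × 200 g/cup = 250 g
cake flour: 120 g × 5/8 ÷ 28.35 g/oz ≈ 3 oz

sliced almonds: 152 g; heavy cream: 186 g; granulated sugar: 250 g; cake flour: 3 oz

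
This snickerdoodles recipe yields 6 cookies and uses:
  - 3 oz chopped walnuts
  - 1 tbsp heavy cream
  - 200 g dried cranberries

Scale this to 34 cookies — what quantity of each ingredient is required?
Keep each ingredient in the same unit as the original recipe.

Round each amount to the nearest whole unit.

Scaling factor: 34/6 = 17/3.
chopped walnuts: 3 oz × 17/3 = 17 oz
heavy cream: 1 tbsp × 17/3 ≈ 6 tbsp
dried cranberries: 200 g × 17/3 ≈ 1133 g

chopped walnuts: 17 oz; heavy cream: 6 tbsp; dried cranberries: 1133 g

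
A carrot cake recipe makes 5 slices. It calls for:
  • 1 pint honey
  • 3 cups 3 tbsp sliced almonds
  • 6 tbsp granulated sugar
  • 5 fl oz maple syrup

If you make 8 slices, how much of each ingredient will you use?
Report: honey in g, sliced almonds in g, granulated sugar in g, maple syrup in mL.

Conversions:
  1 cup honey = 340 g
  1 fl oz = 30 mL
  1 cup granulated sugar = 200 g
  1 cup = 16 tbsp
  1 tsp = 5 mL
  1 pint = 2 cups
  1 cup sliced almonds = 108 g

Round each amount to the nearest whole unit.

honey: 1088 g; sliced almonds: 551 g; granulated sugar: 120 g; maple syrup: 240 mL

Scaling factor: 8/5 = 1.6.
honey: 1 pint × 8/5 × 2 cup/pint × 340 g/cup = 1088 g
sliced almonds: (3 cup + 3 tbsp = 3.1875 cup) × 8/5 × 108 g/cup ≈ 551 g
granulated sugar: 6 tbsp × 8/5 ÷ 16 tbsp/cup × 200 g/cup = 120 g
maple syrup: 5 fl oz × 8/5 × 30 mL/fl oz = 240 mL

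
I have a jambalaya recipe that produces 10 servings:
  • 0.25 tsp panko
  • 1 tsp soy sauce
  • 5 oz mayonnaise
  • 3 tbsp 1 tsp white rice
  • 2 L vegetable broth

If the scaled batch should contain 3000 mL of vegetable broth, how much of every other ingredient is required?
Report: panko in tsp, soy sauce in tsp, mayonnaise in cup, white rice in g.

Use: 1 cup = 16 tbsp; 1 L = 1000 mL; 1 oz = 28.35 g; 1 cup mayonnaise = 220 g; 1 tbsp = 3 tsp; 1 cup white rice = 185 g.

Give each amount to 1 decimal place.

panko: 0.4 tsp; soy sauce: 1.5 tsp; mayonnaise: 1.0 cup; white rice: 57.8 g

The original recipe has 2000 mL of vegetable broth, so the scaling factor is 3000 ÷ 2000 = 3/2 = 1.5.
panko: 0.25 tsp × 3/2 ≈ 0.4 tsp
soy sauce: 1 tsp × 3/2 = 1.5 tsp
mayonnaise: 5 oz × 3/2 × 28.35 g/oz ÷ 220 g/cup ≈ 1.0 cup
white rice: (3 tbsp + 1 tsp = 10/3 tbsp) × 3/2 ÷ 16 tbsp/cup × 185 g/cup ≈ 57.8 g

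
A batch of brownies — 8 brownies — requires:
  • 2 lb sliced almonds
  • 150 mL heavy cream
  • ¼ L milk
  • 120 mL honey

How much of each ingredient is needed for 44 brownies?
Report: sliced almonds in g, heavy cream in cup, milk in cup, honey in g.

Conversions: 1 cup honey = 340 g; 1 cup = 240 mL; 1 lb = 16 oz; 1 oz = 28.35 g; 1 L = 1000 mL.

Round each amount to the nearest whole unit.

Scaling factor: 44/8 = 11/2 = 5.5.
sliced almonds: 2 lb × 11/2 × 16 oz/lb × 28.35 g/oz ≈ 4990 g
heavy cream: 150 mL × 11/2 ÷ 240 mL/cup ≈ 3 cup
milk: 0.25 L × 11/2 × 1000 mL/L ÷ 240 mL/cup ≈ 6 cup
honey: 120 mL × 11/2 ÷ 240 mL/cup × 340 g/cup = 935 g

sliced almonds: 4990 g; heavy cream: 3 cup; milk: 6 cup; honey: 935 g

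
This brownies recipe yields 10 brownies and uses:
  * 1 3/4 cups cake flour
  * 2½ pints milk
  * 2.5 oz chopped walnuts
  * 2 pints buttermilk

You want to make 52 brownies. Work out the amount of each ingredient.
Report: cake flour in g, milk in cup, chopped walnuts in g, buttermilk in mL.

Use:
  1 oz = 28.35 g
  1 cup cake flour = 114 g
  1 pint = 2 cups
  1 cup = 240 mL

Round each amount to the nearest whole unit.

Scaling factor: 52/10 = 26/5 = 5.2.
cake flour: 1.75 cup × 26/5 × 114 g/cup ≈ 1037 g
milk: 2.5 pint × 26/5 × 2 cup/pint = 26 cup
chopped walnuts: 2.5 oz × 26/5 × 28.35 g/oz ≈ 369 g
buttermilk: 2 pint × 26/5 × 2 cup/pint × 240 mL/cup = 4992 mL

cake flour: 1037 g; milk: 26 cup; chopped walnuts: 369 g; buttermilk: 4992 mL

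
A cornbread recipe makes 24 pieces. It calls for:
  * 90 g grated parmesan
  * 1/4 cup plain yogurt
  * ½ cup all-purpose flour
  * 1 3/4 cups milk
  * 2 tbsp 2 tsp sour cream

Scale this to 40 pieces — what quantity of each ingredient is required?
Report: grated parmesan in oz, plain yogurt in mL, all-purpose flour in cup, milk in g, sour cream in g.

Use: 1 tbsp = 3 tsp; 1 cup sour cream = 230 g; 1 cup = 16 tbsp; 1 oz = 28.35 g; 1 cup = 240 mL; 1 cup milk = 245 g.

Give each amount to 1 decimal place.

grated parmesan: 5.3 oz; plain yogurt: 100.0 mL; all-purpose flour: 0.8 cup; milk: 714.6 g; sour cream: 63.9 g

Scaling factor: 40/24 = 5/3.
grated parmesan: 90 g × 5/3 ÷ 28.35 g/oz ≈ 5.3 oz
plain yogurt: 0.25 cup × 5/3 × 240 mL/cup = 100.0 mL
all-purpose flour: 0.5 cup × 5/3 ≈ 0.8 cup
milk: 1.75 cup × 5/3 × 245 g/cup ≈ 714.6 g
sour cream: (2 tbsp + 2 tsp = 8/3 tbsp) × 5/3 ÷ 16 tbsp/cup × 230 g/cup ≈ 63.9 g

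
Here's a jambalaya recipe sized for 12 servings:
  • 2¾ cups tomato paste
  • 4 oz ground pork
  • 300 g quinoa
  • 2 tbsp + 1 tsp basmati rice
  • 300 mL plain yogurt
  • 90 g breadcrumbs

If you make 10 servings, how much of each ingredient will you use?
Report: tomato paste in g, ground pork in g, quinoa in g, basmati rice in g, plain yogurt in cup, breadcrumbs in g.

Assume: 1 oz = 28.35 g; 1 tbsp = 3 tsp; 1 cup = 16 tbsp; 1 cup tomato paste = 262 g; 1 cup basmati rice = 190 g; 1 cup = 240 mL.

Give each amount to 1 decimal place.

tomato paste: 600.4 g; ground pork: 94.5 g; quinoa: 250.0 g; basmati rice: 23.1 g; plain yogurt: 1.0 cup; breadcrumbs: 75.0 g

Scaling factor: 10/12 = 5/6.
tomato paste: 2.75 cup × 5/6 × 262 g/cup ≈ 600.4 g
ground pork: 4 oz × 5/6 × 28.35 g/oz = 94.5 g
quinoa: 300 g × 5/6 = 250.0 g
basmati rice: (2 tbsp + 1 tsp = 7/3 tbsp) × 5/6 ÷ 16 tbsp/cup × 190 g/cup ≈ 23.1 g
plain yogurt: 300 mL × 5/6 ÷ 240 mL/cup ≈ 1.0 cup
breadcrumbs: 90 g × 5/6 = 75.0 g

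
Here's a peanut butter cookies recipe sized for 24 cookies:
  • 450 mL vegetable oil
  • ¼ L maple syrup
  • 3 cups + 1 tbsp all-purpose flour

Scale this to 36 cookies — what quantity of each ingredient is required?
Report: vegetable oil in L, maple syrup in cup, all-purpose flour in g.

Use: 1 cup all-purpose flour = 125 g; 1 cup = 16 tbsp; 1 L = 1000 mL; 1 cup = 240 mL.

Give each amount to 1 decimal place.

Scaling factor: 36/24 = 3/2 = 1.5.
vegetable oil: 450 mL × 3/2 ÷ 1000 mL/L ≈ 0.7 L
maple syrup: 0.25 L × 3/2 × 1000 mL/L ÷ 240 mL/cup ≈ 1.6 cup
all-purpose flour: (3 cup + 1 tbsp = 3.0625 cup) × 3/2 × 125 g/cup ≈ 574.2 g

vegetable oil: 0.7 L; maple syrup: 1.6 cup; all-purpose flour: 574.2 g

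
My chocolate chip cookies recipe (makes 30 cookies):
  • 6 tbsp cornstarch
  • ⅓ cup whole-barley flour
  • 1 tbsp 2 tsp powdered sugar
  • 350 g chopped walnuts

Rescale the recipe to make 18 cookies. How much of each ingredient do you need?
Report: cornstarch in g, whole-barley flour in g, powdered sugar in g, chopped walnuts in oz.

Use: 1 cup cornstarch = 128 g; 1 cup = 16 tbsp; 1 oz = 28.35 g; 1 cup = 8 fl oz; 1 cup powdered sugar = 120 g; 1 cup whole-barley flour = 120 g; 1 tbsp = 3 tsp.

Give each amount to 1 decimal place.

Scaling factor: 18/30 = 3/5 = 0.6.
cornstarch: 6 tbsp × 3/5 ÷ 16 tbsp/cup × 128 g/cup = 28.8 g
whole-barley flour: 1/3 cup × 3/5 × 120 g/cup = 24.0 g
powdered sugar: (1 tbsp + 2 tsp = 5/3 tbsp) × 3/5 ÷ 16 tbsp/cup × 120 g/cup = 7.5 g
chopped walnuts: 350 g × 3/5 ÷ 28.35 g/oz ≈ 7.4 oz

cornstarch: 28.8 g; whole-barley flour: 24.0 g; powdered sugar: 7.5 g; chopped walnuts: 7.4 oz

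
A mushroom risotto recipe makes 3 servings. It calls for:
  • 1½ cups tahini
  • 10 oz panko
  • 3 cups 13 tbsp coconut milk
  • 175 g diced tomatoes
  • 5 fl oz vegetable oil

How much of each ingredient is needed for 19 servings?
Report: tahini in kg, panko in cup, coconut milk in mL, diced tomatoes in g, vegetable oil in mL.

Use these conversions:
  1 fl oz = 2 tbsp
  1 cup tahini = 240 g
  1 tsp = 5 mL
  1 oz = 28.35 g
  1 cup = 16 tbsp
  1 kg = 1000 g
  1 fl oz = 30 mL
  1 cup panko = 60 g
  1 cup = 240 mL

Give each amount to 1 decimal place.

Scaling factor: 19/3.
tahini: 1.5 cup × 19/3 × 240 g/cup ÷ 1000 g/kg ≈ 2.3 kg
panko: 10 oz × 19/3 × 28.35 g/oz ÷ 60 g/cup ≈ 29.9 cup
coconut milk: (3 cup + 13 tbsp = 3.8125 cup) × 19/3 × 240 mL/cup = 5795.0 mL
diced tomatoes: 175 g × 19/3 ≈ 1108.3 g
vegetable oil: 5 fl oz × 19/3 × 30 mL/fl oz = 950.0 mL

tahini: 2.3 kg; panko: 29.9 cup; coconut milk: 5795.0 mL; diced tomatoes: 1108.3 g; vegetable oil: 950.0 mL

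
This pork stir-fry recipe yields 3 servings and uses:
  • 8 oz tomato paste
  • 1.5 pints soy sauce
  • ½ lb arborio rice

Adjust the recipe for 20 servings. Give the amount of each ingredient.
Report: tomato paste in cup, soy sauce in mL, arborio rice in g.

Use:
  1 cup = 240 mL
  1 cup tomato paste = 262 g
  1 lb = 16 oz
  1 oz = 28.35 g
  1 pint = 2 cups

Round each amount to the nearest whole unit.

tomato paste: 6 cup; soy sauce: 4800 mL; arborio rice: 1512 g

Scaling factor: 20/3.
tomato paste: 8 oz × 20/3 × 28.35 g/oz ÷ 262 g/cup ≈ 6 cup
soy sauce: 1.5 pint × 20/3 × 2 cup/pint × 240 mL/cup = 4800 mL
arborio rice: 0.5 lb × 20/3 × 16 oz/lb × 28.35 g/oz = 1512 g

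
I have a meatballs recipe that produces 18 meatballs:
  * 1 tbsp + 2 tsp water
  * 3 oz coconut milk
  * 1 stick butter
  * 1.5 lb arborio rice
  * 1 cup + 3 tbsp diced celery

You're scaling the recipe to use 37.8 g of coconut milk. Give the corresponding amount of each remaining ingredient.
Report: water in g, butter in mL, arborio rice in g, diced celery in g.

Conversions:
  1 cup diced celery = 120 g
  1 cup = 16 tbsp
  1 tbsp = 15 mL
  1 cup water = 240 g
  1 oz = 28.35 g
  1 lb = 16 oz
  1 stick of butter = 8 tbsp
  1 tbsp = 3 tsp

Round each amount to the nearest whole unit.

The original recipe has 85.05 g of coconut milk, so the scaling factor is 37.8 ÷ 85.05 = 4/9.
water: (1 tbsp + 2 tsp = 5/3 tbsp) × 4/9 ÷ 16 tbsp/cup × 240 g/cup ≈ 11 g
butter: 1 stick × 4/9 × 8 tbsp/stick × 15 mL/tbsp ≈ 53 mL
arborio rice: 1.5 lb × 4/9 × 16 oz/lb × 28.35 g/oz ≈ 302 g
diced celery: (1 cup + 3 tbsp = 1.1875 cup) × 4/9 × 120 g/cup ≈ 63 g

water: 11 g; butter: 53 mL; arborio rice: 302 g; diced celery: 63 g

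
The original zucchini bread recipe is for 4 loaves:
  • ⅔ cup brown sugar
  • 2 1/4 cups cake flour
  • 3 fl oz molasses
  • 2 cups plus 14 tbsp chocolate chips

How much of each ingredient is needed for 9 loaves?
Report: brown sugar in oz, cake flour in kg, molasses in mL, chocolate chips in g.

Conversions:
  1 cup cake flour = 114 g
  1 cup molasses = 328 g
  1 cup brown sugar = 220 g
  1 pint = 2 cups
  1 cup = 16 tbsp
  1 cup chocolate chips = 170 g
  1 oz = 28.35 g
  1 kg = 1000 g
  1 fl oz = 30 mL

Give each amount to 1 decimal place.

brown sugar: 11.6 oz; cake flour: 0.6 kg; molasses: 202.5 mL; chocolate chips: 1099.7 g

Scaling factor: 9/4 = 2.25.
brown sugar: 2/3 cup × 9/4 × 220 g/cup ÷ 28.35 g/oz ≈ 11.6 oz
cake flour: 2.25 cup × 9/4 × 114 g/cup ÷ 1000 g/kg ≈ 0.6 kg
molasses: 3 fl oz × 9/4 × 30 mL/fl oz = 202.5 mL
chocolate chips: (2 cup + 14 tbsp = 2.875 cup) × 9/4 × 170 g/cup ≈ 1099.7 g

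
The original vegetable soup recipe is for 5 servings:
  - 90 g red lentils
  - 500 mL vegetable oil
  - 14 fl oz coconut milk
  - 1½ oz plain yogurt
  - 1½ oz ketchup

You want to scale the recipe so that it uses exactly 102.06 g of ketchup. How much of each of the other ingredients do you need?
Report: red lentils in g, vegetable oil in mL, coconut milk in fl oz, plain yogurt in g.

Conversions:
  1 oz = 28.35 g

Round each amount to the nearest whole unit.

red lentils: 216 g; vegetable oil: 1200 mL; coconut milk: 34 fl oz; plain yogurt: 102 g

The original recipe has 42.525 g of ketchup, so the scaling factor is 102.06 ÷ 42.525 = 12/5 = 2.4.
red lentils: 90 g × 12/5 = 216 g
vegetable oil: 500 mL × 12/5 = 1200 mL
coconut milk: 14 fl oz × 12/5 ≈ 34 fl oz
plain yogurt: 1.5 oz × 12/5 × 28.35 g/oz ≈ 102 g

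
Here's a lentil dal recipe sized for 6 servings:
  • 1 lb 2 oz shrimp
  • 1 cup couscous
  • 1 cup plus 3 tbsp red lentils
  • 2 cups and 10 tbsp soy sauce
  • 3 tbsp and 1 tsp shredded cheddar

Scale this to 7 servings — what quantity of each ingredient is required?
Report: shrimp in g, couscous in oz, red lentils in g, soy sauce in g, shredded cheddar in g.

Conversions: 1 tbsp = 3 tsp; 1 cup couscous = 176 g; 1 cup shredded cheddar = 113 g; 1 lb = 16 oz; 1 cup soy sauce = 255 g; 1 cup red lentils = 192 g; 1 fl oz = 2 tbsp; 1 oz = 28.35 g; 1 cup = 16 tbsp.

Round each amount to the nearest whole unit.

shrimp: 595 g; couscous: 7 oz; red lentils: 266 g; soy sauce: 781 g; shredded cheddar: 27 g

Scaling factor: 7/6.
shrimp: (1 lb + 2 oz = 1.125 lb) × 7/6 × 16 oz/lb × 28.35 g/oz ≈ 595 g
couscous: 1 cup × 7/6 × 176 g/cup ÷ 28.35 g/oz ≈ 7 oz
red lentils: (1 cup + 3 tbsp = 1.1875 cup) × 7/6 × 192 g/cup = 266 g
soy sauce: (2 cup + 10 tbsp = 2.625 cup) × 7/6 × 255 g/cup ≈ 781 g
shredded cheddar: (3 tbsp + 1 tsp = 10/3 tbsp) × 7/6 ÷ 16 tbsp/cup × 113 g/cup ≈ 27 g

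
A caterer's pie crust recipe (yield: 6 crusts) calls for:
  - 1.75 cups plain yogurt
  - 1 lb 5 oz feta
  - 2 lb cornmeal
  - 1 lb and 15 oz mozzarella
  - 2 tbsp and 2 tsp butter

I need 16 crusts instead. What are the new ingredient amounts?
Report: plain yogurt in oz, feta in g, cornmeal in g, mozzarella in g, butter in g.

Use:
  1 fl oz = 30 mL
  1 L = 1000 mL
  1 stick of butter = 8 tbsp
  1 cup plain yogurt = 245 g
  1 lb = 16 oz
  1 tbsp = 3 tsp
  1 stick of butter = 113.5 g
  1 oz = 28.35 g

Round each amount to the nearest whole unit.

Scaling factor: 16/6 = 8/3.
plain yogurt: 1.75 cup × 8/3 × 245 g/cup ÷ 28.35 g/oz ≈ 40 oz
feta: (1 lb + 5 oz = 1.3125 lb) × 8/3 × 16 oz/lb × 28.35 g/oz ≈ 1588 g
cornmeal: 2 lb × 8/3 × 16 oz/lb × 28.35 g/oz ≈ 2419 g
mozzarella: (1 lb + 15 oz = 1.9375 lb) × 8/3 × 16 oz/lb × 28.35 g/oz ≈ 2344 g
butter: (2 tbsp + 2 tsp = 8/3 tbsp) × 8/3 ÷ 8 tbsp/stick × 113.5 g/stick ≈ 101 g

plain yogurt: 40 oz; feta: 1588 g; cornmeal: 2419 g; mozzarella: 2344 g; butter: 101 g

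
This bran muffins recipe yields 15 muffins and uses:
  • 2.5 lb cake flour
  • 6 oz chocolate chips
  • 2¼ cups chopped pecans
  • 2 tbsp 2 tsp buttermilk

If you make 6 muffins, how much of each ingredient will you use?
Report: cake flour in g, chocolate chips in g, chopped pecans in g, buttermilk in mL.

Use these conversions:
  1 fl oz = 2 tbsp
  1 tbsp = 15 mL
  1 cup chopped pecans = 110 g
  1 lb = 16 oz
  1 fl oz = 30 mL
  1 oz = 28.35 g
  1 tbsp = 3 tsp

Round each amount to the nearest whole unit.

Scaling factor: 6/15 = 2/5 = 0.4.
cake flour: 2.5 lb × 2/5 × 16 oz/lb × 28.35 g/oz ≈ 454 g
chocolate chips: 6 oz × 2/5 × 28.35 g/oz ≈ 68 g
chopped pecans: 2.25 cup × 2/5 × 110 g/cup = 99 g
buttermilk: (2 tbsp + 2 tsp = 8/3 tbsp) × 2/5 × 15 mL/tbsp = 16 mL

cake flour: 454 g; chocolate chips: 68 g; chopped pecans: 99 g; buttermilk: 16 mL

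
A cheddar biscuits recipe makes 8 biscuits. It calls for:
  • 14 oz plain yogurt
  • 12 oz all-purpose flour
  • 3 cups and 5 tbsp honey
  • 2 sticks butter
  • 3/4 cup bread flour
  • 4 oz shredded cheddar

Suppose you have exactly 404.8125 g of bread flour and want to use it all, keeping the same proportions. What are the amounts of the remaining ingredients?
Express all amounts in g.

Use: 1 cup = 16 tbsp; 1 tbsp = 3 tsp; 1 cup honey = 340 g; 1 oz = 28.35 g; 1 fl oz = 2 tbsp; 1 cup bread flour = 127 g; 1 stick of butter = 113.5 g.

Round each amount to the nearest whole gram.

The original recipe has 95.25 g of bread flour, so the scaling factor is 404.8125 ÷ 95.25 = 17/4 = 4.25.
plain yogurt: 14 oz × 17/4 × 28.35 g/oz ≈ 1687 g
all-purpose flour: 12 oz × 17/4 × 28.35 g/oz ≈ 1446 g
honey: (3 cup + 5 tbsp = 3.3125 cup) × 17/4 × 340 g/cup ≈ 4787 g
butter: 2 stick × 17/4 × 113.5 g/stick ≈ 965 g
shredded cheddar: 4 oz × 17/4 × 28.35 g/oz ≈ 482 g

plain yogurt: 1687 g; all-purpose flour: 1446 g; honey: 4787 g; butter: 965 g; shredded cheddar: 482 g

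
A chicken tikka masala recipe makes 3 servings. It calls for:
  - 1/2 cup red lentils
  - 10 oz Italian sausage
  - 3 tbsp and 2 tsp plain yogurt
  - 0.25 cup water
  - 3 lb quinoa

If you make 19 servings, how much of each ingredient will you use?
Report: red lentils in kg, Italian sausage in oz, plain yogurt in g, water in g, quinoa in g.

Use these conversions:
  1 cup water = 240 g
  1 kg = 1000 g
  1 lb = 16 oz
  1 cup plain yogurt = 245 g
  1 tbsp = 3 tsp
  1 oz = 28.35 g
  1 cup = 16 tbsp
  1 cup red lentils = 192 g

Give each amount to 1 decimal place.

Scaling factor: 19/3.
red lentils: 0.5 cup × 19/3 × 192 g/cup ÷ 1000 g/kg ≈ 0.6 kg
Italian sausage: 10 oz × 19/3 ≈ 63.3 oz
plain yogurt: (3 tbsp + 2 tsp = 11/3 tbsp) × 19/3 ÷ 16 tbsp/cup × 245 g/cup ≈ 355.6 g
water: 0.25 cup × 19/3 × 240 g/cup = 380.0 g
quinoa: 3 lb × 19/3 × 16 oz/lb × 28.35 g/oz = 8618.4 g

red lentils: 0.6 kg; Italian sausage: 63.3 oz; plain yogurt: 355.6 g; water: 380.0 g; quinoa: 8618.4 g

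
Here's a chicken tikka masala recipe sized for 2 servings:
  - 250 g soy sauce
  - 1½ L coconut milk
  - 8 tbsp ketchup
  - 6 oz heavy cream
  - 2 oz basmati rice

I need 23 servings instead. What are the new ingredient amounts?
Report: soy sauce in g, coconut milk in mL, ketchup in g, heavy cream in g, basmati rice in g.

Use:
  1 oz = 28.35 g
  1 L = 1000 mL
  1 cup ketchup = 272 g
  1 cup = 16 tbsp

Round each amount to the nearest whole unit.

Scaling factor: 23/2 = 11.5.
soy sauce: 250 g × 23/2 = 2875 g
coconut milk: 1.5 L × 23/2 × 1000 mL/L = 17250 mL
ketchup: 8 tbsp × 23/2 ÷ 16 tbsp/cup × 272 g/cup = 1564 g
heavy cream: 6 oz × 23/2 × 28.35 g/oz ≈ 1956 g
basmati rice: 2 oz × 23/2 × 28.35 g/oz ≈ 652 g

soy sauce: 2875 g; coconut milk: 17250 mL; ketchup: 1564 g; heavy cream: 1956 g; basmati rice: 652 g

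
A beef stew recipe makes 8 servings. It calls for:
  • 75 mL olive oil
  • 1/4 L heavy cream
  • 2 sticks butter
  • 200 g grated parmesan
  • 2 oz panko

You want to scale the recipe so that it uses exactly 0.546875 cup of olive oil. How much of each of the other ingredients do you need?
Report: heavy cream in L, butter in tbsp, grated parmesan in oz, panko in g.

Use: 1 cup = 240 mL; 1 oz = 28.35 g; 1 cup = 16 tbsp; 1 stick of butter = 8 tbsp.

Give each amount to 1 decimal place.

heavy cream: 0.4 L; butter: 28.0 tbsp; grated parmesan: 12.3 oz; panko: 99.2 g

The original recipe has 0.3125 cup of olive oil, so the scaling factor is 0.546875 ÷ 0.3125 = 7/4 = 1.75.
heavy cream: 0.25 L × 7/4 ≈ 0.4 L
butter: 2 stick × 7/4 × 8 tbsp/stick = 28.0 tbsp
grated parmesan: 200 g × 7/4 ÷ 28.35 g/oz ≈ 12.3 oz
panko: 2 oz × 7/4 × 28.35 g/oz ≈ 99.2 g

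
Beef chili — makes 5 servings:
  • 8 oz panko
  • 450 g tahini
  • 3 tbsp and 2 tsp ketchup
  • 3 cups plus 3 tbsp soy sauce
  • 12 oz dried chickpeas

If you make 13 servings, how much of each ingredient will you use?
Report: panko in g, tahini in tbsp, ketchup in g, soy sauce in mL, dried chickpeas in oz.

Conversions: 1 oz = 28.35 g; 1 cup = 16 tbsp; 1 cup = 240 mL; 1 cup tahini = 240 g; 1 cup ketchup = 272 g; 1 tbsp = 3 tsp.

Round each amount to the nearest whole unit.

Scaling factor: 13/5 = 2.6.
panko: 8 oz × 13/5 × 28.35 g/oz ≈ 590 g
tahini: 450 g × 13/5 ÷ 240 g/cup × 16 tbsp/cup = 78 tbsp
ketchup: (3 tbsp + 2 tsp = 11/3 tbsp) × 13/5 ÷ 16 tbsp/cup × 272 g/cup ≈ 162 g
soy sauce: (3 cup + 3 tbsp = 3.1875 cup) × 13/5 × 240 mL/cup = 1989 mL
dried chickpeas: 12 oz × 13/5 ≈ 31 oz

panko: 590 g; tahini: 78 tbsp; ketchup: 162 g; soy sauce: 1989 mL; dried chickpeas: 31 oz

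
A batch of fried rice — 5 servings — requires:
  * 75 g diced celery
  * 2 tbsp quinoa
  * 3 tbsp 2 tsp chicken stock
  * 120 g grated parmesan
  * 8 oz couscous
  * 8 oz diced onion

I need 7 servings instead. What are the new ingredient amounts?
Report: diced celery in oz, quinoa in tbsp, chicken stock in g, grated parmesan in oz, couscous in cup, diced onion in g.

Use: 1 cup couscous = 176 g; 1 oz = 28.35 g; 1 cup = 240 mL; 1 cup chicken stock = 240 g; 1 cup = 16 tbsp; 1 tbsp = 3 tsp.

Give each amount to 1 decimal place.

Scaling factor: 7/5 = 1.4.
diced celery: 75 g × 7/5 ÷ 28.35 g/oz ≈ 3.7 oz
quinoa: 2 tbsp × 7/5 = 2.8 tbsp
chicken stock: (3 tbsp + 2 tsp = 11/3 tbsp) × 7/5 ÷ 16 tbsp/cup × 240 g/cup = 77.0 g
grated parmesan: 120 g × 7/5 ÷ 28.35 g/oz ≈ 5.9 oz
couscous: 8 oz × 7/5 × 28.35 g/oz ÷ 176 g/cup ≈ 1.8 cup
diced onion: 8 oz × 7/5 × 28.35 g/oz ≈ 317.5 g

diced celery: 3.7 oz; quinoa: 2.8 tbsp; chicken stock: 77.0 g; grated parmesan: 5.9 oz; couscous: 1.8 cup; diced onion: 317.5 g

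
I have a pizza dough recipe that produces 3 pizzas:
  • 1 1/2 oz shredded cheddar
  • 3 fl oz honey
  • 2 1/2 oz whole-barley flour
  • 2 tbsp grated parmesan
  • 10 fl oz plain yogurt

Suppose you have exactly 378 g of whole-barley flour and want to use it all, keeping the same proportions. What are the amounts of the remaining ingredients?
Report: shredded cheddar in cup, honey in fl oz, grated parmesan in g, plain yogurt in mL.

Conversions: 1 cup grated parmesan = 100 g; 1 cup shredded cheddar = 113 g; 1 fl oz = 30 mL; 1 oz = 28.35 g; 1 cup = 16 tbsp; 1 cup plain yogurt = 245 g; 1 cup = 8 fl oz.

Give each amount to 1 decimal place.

The original recipe has 70.875 g of whole-barley flour, so the scaling factor is 378 ÷ 70.875 = 16/3.
shredded cheddar: 1.5 oz × 16/3 × 28.35 g/oz ÷ 113 g/cup ≈ 2.0 cup
honey: 3 fl oz × 16/3 = 16.0 fl oz
grated parmesan: 2 tbsp × 16/3 ÷ 16 tbsp/cup × 100 g/cup ≈ 66.7 g
plain yogurt: 10 fl oz × 16/3 × 30 mL/fl oz = 1600.0 mL

shredded cheddar: 2.0 cup; honey: 16.0 fl oz; grated parmesan: 66.7 g; plain yogurt: 1600.0 mL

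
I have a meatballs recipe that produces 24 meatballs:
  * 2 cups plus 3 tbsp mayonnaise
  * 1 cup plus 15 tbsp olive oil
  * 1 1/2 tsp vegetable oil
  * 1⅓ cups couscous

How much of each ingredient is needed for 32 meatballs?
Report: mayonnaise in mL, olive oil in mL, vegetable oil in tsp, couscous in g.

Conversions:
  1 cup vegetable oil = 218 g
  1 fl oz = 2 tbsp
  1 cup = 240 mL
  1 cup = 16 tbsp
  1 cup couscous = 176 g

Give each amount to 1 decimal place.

mayonnaise: 700.0 mL; olive oil: 620.0 mL; vegetable oil: 2.0 tsp; couscous: 312.9 g

Scaling factor: 32/24 = 4/3.
mayonnaise: (2 cup + 3 tbsp = 2.1875 cup) × 4/3 × 240 mL/cup = 700.0 mL
olive oil: (1 cup + 15 tbsp = 1.9375 cup) × 4/3 × 240 mL/cup = 620.0 mL
vegetable oil: 1.5 tsp × 4/3 = 2.0 tsp
couscous: 4/3 cup × 4/3 × 176 g/cup ≈ 312.9 g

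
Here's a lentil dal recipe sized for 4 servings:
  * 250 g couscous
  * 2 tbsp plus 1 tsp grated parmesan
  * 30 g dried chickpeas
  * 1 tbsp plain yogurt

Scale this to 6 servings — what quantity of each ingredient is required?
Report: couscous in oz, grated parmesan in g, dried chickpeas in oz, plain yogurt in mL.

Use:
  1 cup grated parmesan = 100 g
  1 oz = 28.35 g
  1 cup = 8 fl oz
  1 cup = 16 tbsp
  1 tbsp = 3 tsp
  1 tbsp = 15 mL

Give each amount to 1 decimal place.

Scaling factor: 6/4 = 3/2 = 1.5.
couscous: 250 g × 3/2 ÷ 28.35 g/oz ≈ 13.2 oz
grated parmesan: (2 tbsp + 1 tsp = 7/3 tbsp) × 3/2 ÷ 16 tbsp/cup × 100 g/cup ≈ 21.9 g
dried chickpeas: 30 g × 3/2 ÷ 28.35 g/oz ≈ 1.6 oz
plain yogurt: 1 tbsp × 3/2 × 15 mL/tbsp = 22.5 mL

couscous: 13.2 oz; grated parmesan: 21.9 g; dried chickpeas: 1.6 oz; plain yogurt: 22.5 mL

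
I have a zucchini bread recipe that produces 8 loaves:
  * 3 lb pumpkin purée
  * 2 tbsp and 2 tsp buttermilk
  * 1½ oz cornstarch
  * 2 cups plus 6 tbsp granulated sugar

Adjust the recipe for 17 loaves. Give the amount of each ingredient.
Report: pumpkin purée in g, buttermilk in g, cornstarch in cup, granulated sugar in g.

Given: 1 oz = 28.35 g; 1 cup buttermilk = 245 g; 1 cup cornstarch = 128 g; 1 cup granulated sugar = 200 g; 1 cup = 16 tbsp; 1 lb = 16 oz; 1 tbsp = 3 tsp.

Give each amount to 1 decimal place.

pumpkin purée: 2891.7 g; buttermilk: 86.8 g; cornstarch: 0.7 cup; granulated sugar: 1009.4 g

Scaling factor: 17/8 = 2.125.
pumpkin purée: 3 lb × 17/8 × 16 oz/lb × 28.35 g/oz = 2891.7 g
buttermilk: (2 tbsp + 2 tsp = 8/3 tbsp) × 17/8 ÷ 16 tbsp/cup × 245 g/cup ≈ 86.8 g
cornstarch: 1.5 oz × 17/8 × 28.35 g/oz ÷ 128 g/cup ≈ 0.7 cup
granulated sugar: (2 cup + 6 tbsp = 2.375 cup) × 17/8 × 200 g/cup ≈ 1009.4 g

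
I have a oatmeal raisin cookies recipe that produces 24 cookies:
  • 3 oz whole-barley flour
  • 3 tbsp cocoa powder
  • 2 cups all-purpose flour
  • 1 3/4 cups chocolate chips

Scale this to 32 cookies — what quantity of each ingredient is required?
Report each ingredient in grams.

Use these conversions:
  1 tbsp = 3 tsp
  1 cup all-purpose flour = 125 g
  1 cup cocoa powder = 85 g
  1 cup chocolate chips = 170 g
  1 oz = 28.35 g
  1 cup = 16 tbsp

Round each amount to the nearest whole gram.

whole-barley flour: 113 g; cocoa powder: 21 g; all-purpose flour: 333 g; chocolate chips: 397 g

Scaling factor: 32/24 = 4/3.
whole-barley flour: 3 oz × 4/3 × 28.35 g/oz ≈ 113 g
cocoa powder: 3 tbsp × 4/3 ÷ 16 tbsp/cup × 85 g/cup ≈ 21 g
all-purpose flour: 2 cup × 4/3 × 125 g/cup ≈ 333 g
chocolate chips: 1.75 cup × 4/3 × 170 g/cup ≈ 397 g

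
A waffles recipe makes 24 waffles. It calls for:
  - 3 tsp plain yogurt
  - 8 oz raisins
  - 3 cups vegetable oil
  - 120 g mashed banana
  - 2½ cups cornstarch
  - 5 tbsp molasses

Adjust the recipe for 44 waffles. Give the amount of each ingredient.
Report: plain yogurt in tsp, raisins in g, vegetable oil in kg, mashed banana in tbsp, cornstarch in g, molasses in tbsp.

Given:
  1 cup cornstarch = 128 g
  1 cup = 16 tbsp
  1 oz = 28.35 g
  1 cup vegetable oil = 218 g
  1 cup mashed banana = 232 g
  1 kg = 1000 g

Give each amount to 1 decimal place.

Scaling factor: 44/24 = 11/6.
plain yogurt: 3 tsp × 11/6 = 5.5 tsp
raisins: 8 oz × 11/6 × 28.35 g/oz = 415.8 g
vegetable oil: 3 cup × 11/6 × 218 g/cup ÷ 1000 g/kg ≈ 1.2 kg
mashed banana: 120 g × 11/6 ÷ 232 g/cup × 16 tbsp/cup ≈ 15.2 tbsp
cornstarch: 2.5 cup × 11/6 × 128 g/cup ≈ 586.7 g
molasses: 5 tbsp × 11/6 ≈ 9.2 tbsp

plain yogurt: 5.5 tsp; raisins: 415.8 g; vegetable oil: 1.2 kg; mashed banana: 15.2 tbsp; cornstarch: 586.7 g; molasses: 9.2 tbsp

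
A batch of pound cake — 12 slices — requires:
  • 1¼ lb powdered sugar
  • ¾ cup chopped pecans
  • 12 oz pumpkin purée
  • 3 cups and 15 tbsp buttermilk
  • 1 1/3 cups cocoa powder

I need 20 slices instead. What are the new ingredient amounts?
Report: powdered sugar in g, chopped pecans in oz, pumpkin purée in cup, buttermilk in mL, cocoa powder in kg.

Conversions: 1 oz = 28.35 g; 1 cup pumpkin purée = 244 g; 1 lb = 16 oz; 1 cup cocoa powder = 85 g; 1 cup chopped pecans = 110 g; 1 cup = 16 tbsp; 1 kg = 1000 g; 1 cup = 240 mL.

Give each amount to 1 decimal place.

Scaling factor: 20/12 = 5/3.
powdered sugar: 1.25 lb × 5/3 × 16 oz/lb × 28.35 g/oz = 945.0 g
chopped pecans: 0.75 cup × 5/3 × 110 g/cup ÷ 28.35 g/oz ≈ 4.9 oz
pumpkin purée: 12 oz × 5/3 × 28.35 g/oz ÷ 244 g/cup ≈ 2.3 cup
buttermilk: (3 cup + 15 tbsp = 3.9375 cup) × 5/3 × 240 mL/cup = 1575.0 mL
cocoa powder: 4/3 cup × 5/3 × 85 g/cup ÷ 1000 g/kg ≈ 0.2 kg

powdered sugar: 945.0 g; chopped pecans: 4.9 oz; pumpkin purée: 2.3 cup; buttermilk: 1575.0 mL; cocoa powder: 0.2 kg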